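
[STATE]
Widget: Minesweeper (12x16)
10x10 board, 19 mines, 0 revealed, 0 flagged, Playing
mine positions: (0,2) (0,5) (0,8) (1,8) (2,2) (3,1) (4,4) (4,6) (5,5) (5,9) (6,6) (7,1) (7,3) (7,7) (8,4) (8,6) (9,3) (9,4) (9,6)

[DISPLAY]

■■■■■■■■■■  
■■■■■■■■■■  
■■■■■■■■■■  
■■■■■■■■■■  
■■■■■■■■■■  
■■■■■■■■■■  
■■■■■■■■■■  
■■■■■■■■■■  
■■■■■■■■■■  
■■■■■■■■■■  
            
            
            
            
            
            


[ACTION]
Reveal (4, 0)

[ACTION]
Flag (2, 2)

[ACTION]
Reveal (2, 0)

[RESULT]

■■■■■■■■■■  
■■■■■■■■■■  
1■⚑■■■■■■■  
■■■■■■■■■■  
1■■■■■■■■■  
■■■■■■■■■■  
■■■■■■■■■■  
■■■■■■■■■■  
■■■■■■■■■■  
■■■■■■■■■■  
            
            
            
            
            
            


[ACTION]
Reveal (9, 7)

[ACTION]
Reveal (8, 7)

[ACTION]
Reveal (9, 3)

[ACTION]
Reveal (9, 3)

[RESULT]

■■✹■■✹■■✹■  
■■■■■■■■✹■  
1■✹■■■■■■■  
■✹■■■■■■■■  
1■■■✹■✹■■■  
■■■■■✹■■■✹  
■■■■■■✹■■■  
■✹■✹■■■✹■■  
■■■■✹■✹3■■  
■■■✹✹■✹2■■  
            
            
            
            
            
            


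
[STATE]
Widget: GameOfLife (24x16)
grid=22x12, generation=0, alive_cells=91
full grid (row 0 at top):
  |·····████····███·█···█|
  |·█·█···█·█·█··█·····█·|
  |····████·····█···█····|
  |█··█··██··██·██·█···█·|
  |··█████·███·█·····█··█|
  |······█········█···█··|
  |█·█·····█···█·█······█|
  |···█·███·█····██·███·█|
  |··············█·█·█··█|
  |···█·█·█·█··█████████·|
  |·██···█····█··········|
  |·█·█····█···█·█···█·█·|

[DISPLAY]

Gen: 0                  
·····████····███·█···█  
·█·█···█·█·█··█·····█·  
····████·····█···█····  
█··█··██··██·██·█···█·  
··█████·███·█·····█··█  
······█········█···█··  
█·█·····█···█·█······█  
···█·███·█····██·███·█  
··············█·█·█··█  
···█·█·█·█··█████████·  
·██···█····█··········  
·█·█····█···█·█···█·█·  
                        
                        
                        


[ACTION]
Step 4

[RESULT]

Gen: 4                  
····██·█····█████·····  
···███·█···█·····█····  
·███···█···████··█····  
········█·····█·█·····  
·█······█████···█··██·  
··············██·····█  
········█·█···█·███··█  
···█······█·█··█·██··█  
··██·█···█·███··█····█  
··██·█·····██····█···█  
·█·█··█·█···██···█···█  
·······██··········██·  
                        
                        
                        


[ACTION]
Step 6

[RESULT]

Gen: 10                 
····█······█████······  
·█·██····█····█·█·█···  
·████····█········██··  
·········█·█·····█····  
······················  
··············██···███  
·············█··██····  
·············█···█·███  
········██·······████·  
········███····█··██··  
······················  
···············█··█···  
                        
                        
                        


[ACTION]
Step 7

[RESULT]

Gen: 17                 
··███···██···██·······  
·██··███··█··█·█·██···  
██····██··█···██·█····  
·██·█··█··█····█······  
···█····██············  
······················  
······················  
················█·····  
···············█·█··██  
···············███·█··  
················██··██  
······················  
                        
                        
                        


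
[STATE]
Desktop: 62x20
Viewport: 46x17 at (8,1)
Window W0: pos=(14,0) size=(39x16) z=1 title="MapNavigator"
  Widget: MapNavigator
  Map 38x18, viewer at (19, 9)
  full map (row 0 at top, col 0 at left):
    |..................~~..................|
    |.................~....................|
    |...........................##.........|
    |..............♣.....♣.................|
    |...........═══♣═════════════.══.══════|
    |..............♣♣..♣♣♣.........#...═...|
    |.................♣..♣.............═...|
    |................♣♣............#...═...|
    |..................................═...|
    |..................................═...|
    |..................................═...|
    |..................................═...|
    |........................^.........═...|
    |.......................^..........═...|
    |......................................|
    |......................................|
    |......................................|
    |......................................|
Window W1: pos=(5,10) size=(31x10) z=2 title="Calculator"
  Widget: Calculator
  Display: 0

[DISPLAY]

      ┃ MapNavigator                        ┃ 
      ┠─────────────────────────────────────┨ 
      ┃.............♣.....♣.................┃ 
      ┃..........═══♣═════════════.══.══════┃ 
      ┃.............♣♣..♣♣♣.........#...═...┃ 
      ┃................♣..♣.............═...┃ 
      ┃...............♣♣............#...═...┃ 
      ┃.................................═...┃ 
      ┃..................@..............═...┃ 
━━━━━━━━━━━━━━━━━━━━━━━━━━━┓............═...┃ 
alculator                  ┃............═...┃ 
───────────────────────────┨..^.........═...┃ 
                          0┃.^..........═...┃ 
──┬───┬───┬───┐            ┃................┃ 
7 │ 8 │ 9 │ ÷ │            ┃━━━━━━━━━━━━━━━━┛ 
──┼───┼───┼───┤            ┃                  
4 │ 5 │ 6 │ × │            ┃                  


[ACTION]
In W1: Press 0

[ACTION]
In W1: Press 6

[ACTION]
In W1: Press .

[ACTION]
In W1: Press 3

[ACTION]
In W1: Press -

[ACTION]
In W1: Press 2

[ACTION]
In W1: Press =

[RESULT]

      ┃ MapNavigator                        ┃ 
      ┠─────────────────────────────────────┨ 
      ┃.............♣.....♣.................┃ 
      ┃..........═══♣═════════════.══.══════┃ 
      ┃.............♣♣..♣♣♣.........#...═...┃ 
      ┃................♣..♣.............═...┃ 
      ┃...............♣♣............#...═...┃ 
      ┃.................................═...┃ 
      ┃..................@..............═...┃ 
━━━━━━━━━━━━━━━━━━━━━━━━━━━┓............═...┃ 
alculator                  ┃............═...┃ 
───────────────────────────┨..^.........═...┃ 
                        4.3┃.^..........═...┃ 
──┬───┬───┬───┐            ┃................┃ 
7 │ 8 │ 9 │ ÷ │            ┃━━━━━━━━━━━━━━━━┛ 
──┼───┼───┼───┤            ┃                  
4 │ 5 │ 6 │ × │            ┃                  


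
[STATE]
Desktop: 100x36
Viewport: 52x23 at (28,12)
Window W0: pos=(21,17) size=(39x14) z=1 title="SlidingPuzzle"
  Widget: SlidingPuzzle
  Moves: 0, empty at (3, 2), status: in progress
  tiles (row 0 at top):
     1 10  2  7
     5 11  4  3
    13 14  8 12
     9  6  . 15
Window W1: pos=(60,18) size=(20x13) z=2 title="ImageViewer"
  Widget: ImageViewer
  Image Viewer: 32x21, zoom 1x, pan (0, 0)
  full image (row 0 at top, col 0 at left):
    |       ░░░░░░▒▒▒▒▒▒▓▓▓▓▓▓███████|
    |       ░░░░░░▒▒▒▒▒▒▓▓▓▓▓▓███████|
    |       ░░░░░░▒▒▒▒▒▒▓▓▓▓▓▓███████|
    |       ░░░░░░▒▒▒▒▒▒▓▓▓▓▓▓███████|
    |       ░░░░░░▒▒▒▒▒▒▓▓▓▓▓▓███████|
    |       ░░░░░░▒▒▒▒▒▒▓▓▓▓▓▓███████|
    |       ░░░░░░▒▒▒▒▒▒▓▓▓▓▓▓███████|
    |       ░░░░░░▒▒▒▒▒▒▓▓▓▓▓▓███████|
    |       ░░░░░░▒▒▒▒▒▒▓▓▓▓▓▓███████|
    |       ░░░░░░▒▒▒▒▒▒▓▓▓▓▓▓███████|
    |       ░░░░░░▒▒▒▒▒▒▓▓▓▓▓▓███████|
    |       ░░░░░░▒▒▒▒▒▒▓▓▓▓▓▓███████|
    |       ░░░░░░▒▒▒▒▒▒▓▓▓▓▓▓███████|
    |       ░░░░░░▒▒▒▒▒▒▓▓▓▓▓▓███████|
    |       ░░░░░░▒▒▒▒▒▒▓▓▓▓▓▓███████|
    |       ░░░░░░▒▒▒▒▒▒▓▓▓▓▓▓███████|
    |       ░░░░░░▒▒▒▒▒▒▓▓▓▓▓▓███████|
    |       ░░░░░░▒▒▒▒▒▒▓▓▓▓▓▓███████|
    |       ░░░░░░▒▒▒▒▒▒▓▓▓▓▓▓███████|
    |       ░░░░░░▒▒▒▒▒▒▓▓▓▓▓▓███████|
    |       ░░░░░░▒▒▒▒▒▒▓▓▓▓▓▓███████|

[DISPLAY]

                                                    
                                                    
                                                    
                                                    
                                                    
━━━━━━━━━━━━━━━━━━━━━━━━━━━━━━━┓                    
ngPuzzle                       ┃┏━━━━━━━━━━━━━━━━━━┓
───────────────────────────────┨┃ ImageViewer      ┃
────┬────┬────┐                ┃┠──────────────────┨
 10 │  2 │  7 │                ┃┃       ░░░░░░▒▒▒▒▒┃
────┼────┼────┤                ┃┃       ░░░░░░▒▒▒▒▒┃
 11 │  4 │  3 │                ┃┃       ░░░░░░▒▒▒▒▒┃
────┼────┼────┤                ┃┃       ░░░░░░▒▒▒▒▒┃
 14 │  8 │ 12 │                ┃┃       ░░░░░░▒▒▒▒▒┃
────┼────┼────┤                ┃┃       ░░░░░░▒▒▒▒▒┃
  6 │    │ 15 │                ┃┃       ░░░░░░▒▒▒▒▒┃
────┴────┴────┘                ┃┃       ░░░░░░▒▒▒▒▒┃
 0                             ┃┃       ░░░░░░▒▒▒▒▒┃
━━━━━━━━━━━━━━━━━━━━━━━━━━━━━━━┛┗━━━━━━━━━━━━━━━━━━┛
                                                    
                                                    
                                                    
                                                    


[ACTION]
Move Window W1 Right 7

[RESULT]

                                                    
                                                    
                                                    
                                                    
                                                    
━━━━━━━━━━━━━━━━━━━━━━━━━━━━━━━┓                    
ngPuzzle                       ┃       ┏━━━━━━━━━━━━
───────────────────────────────┨       ┃ ImageViewer
────┬────┬────┐                ┃       ┠────────────
 10 │  2 │  7 │                ┃       ┃       ░░░░░
────┼────┼────┤                ┃       ┃       ░░░░░
 11 │  4 │  3 │                ┃       ┃       ░░░░░
────┼────┼────┤                ┃       ┃       ░░░░░
 14 │  8 │ 12 │                ┃       ┃       ░░░░░
────┼────┼────┤                ┃       ┃       ░░░░░
  6 │    │ 15 │                ┃       ┃       ░░░░░
────┴────┴────┘                ┃       ┃       ░░░░░
 0                             ┃       ┃       ░░░░░
━━━━━━━━━━━━━━━━━━━━━━━━━━━━━━━┛       ┗━━━━━━━━━━━━
                                                    
                                                    
                                                    
                                                    


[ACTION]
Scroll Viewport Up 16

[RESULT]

                                                    
                                                    
                                                    
                                                    
                                                    
                                                    
                                                    
                                                    
                                                    
                                                    
                                                    
                                                    
                                                    
                                                    
                                                    
                                                    
                                                    
━━━━━━━━━━━━━━━━━━━━━━━━━━━━━━━┓                    
ngPuzzle                       ┃       ┏━━━━━━━━━━━━
───────────────────────────────┨       ┃ ImageViewer
────┬────┬────┐                ┃       ┠────────────
 10 │  2 │  7 │                ┃       ┃       ░░░░░
────┼────┼────┤                ┃       ┃       ░░░░░


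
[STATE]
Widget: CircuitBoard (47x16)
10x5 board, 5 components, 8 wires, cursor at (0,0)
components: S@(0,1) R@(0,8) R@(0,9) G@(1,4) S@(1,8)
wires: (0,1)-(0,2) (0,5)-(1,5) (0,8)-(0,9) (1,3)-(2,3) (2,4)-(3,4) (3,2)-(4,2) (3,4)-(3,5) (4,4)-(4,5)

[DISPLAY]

   0 1 2 3 4 5 6 7 8 9                         
0  [.]  S ─ ·           ·           R ─ R      
                        │                      
1               ·   G   ·           S          
                │                              
2               ·   ·                          
                    │                          
3           ·       · ─ ·                      
            │                                  
4           ·       · ─ ·                      
Cursor: (0,0)                                  
                                               
                                               
                                               
                                               
                                               


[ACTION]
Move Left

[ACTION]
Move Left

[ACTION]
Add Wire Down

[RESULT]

   0 1 2 3 4 5 6 7 8 9                         
0  [.]  S ─ ·           ·           R ─ R      
    │                   │                      
1   ·           ·   G   ·           S          
                │                              
2               ·   ·                          
                    │                          
3           ·       · ─ ·                      
            │                                  
4           ·       · ─ ·                      
Cursor: (0,0)                                  
                                               
                                               
                                               
                                               
                                               


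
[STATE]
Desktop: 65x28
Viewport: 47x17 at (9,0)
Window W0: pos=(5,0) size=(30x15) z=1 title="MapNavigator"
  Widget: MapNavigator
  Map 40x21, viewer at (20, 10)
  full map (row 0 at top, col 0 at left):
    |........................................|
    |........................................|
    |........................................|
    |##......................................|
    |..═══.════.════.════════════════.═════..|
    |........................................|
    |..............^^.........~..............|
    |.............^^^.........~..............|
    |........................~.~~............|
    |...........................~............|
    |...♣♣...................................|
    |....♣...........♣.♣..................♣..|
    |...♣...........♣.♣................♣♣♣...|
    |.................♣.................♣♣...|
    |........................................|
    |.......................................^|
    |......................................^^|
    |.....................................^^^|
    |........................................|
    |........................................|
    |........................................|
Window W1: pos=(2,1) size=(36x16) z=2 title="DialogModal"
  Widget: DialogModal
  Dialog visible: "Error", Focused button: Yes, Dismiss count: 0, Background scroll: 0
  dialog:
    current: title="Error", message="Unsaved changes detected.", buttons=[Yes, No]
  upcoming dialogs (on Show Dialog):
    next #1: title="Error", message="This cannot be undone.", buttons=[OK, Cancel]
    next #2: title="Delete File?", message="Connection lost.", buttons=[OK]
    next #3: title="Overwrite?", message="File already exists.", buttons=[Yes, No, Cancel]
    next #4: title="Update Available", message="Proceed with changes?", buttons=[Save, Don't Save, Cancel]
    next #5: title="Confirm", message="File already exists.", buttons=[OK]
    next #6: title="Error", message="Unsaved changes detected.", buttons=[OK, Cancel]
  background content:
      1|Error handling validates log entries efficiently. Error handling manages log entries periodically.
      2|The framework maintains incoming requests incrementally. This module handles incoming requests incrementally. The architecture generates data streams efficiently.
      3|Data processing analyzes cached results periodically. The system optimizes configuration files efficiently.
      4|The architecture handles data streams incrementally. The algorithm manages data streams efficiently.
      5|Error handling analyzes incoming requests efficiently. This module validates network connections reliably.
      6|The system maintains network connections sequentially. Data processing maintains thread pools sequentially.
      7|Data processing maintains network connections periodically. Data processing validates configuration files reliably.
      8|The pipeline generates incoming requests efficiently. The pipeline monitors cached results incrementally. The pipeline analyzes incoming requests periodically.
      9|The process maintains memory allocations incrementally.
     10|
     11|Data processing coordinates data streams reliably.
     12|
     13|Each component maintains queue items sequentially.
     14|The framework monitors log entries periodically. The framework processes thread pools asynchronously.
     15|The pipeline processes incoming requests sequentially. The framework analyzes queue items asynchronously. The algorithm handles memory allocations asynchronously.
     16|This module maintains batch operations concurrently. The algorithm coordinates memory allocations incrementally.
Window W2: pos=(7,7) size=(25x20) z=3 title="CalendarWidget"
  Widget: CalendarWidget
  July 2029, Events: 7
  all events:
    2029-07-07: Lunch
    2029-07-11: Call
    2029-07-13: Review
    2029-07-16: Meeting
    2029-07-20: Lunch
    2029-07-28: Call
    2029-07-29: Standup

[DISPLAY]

━━━━━━━━━━━━━━━━━━━━━━━━━┓                     
━━━━━━━━━━━━━━━━━━━━━━━━━━━━┓                  
gModal                      ┃                  
────────────────────────────┨                  
handling validates log entri┃                  
amework maintains incoming r┃                  
rocessing analyzes cached re┃                  
━━━━━━━━━━━━━━━━━━━━━━┓─┐tre┃                  
CalendarWidget        ┃ │g r┃                  
──────────────────────┨ │nne┃                  
      July 2029       ┃ │rk ┃                  
o Tu We Th Fr Sa Su   ┃─┘ re┃                  
                  1   ┃alloc┃                  
2  3  4  5  6  7*  8  ┃     ┃                  
9 10 11* 12 13* 14 15 ┃ata s┃                  
6* 17 18 19 20* 21 22 ┃     ┃                  
3 24 25 26 27 28* 29* ┃━━━━━┛                  


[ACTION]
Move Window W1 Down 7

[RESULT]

━━━━━━━━━━━━━━━━━━━━━━━━━┓                     
pNavigator               ┃                     
─────────────────────────┨                     
.........................┃                     
.....^^.........~........┃                     
....^^^.........~........┃                     
...............~.~~......┃                     
━━━━━━━━━━━━━━━━━━━━━━┓..┃                     
CalendarWidget        ┃━━━━━┓                  
──────────────────────┨     ┃                  
      July 2029       ┃─────┨                  
o Tu We Th Fr Sa Su   ┃entri┃                  
                  1   ┃ing r┃                  
2  3  4  5  6  7*  8  ┃ed re┃                  
9 10 11* 12 13* 14 15 ┃─┐tre┃                  
6* 17 18 19 20* 21 22 ┃ │g r┃                  
3 24 25 26 27 28* 29* ┃ │nne┃                  


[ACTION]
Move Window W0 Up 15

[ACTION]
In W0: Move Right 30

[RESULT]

━━━━━━━━━━━━━━━━━━━━━━━━━┓                     
pNavigator               ┃                     
─────────────────────────┨                     
............             ┃                     
............             ┃                     
............             ┃                     
............             ┃                     
━━━━━━━━━━━━━━━━━━━━━━┓  ┃                     
CalendarWidget        ┃━━━━━┓                  
──────────────────────┨     ┃                  
      July 2029       ┃─────┨                  
o Tu We Th Fr Sa Su   ┃entri┃                  
                  1   ┃ing r┃                  
2  3  4  5  6  7*  8  ┃ed re┃                  
9 10 11* 12 13* 14 15 ┃─┐tre┃                  
6* 17 18 19 20* 21 22 ┃ │g r┃                  
3 24 25 26 27 28* 29* ┃ │nne┃                  


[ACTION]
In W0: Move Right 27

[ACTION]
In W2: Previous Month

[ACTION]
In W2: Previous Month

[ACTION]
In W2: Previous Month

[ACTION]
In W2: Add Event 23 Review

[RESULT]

━━━━━━━━━━━━━━━━━━━━━━━━━┓                     
pNavigator               ┃                     
─────────────────────────┨                     
............             ┃                     
............             ┃                     
............             ┃                     
............             ┃                     
━━━━━━━━━━━━━━━━━━━━━━┓  ┃                     
CalendarWidget        ┃━━━━━┓                  
──────────────────────┨     ┃                  
      April 2029      ┃─────┨                  
o Tu We Th Fr Sa Su   ┃entri┃                  
                  1   ┃ing r┃                  
2  3  4  5  6  7  8   ┃ed re┃                  
9 10 11 12 13 14 15   ┃─┐tre┃                  
6 17 18 19 20 21 22   ┃ │g r┃                  
3* 24 25 26 27 28 29  ┃ │nne┃                  


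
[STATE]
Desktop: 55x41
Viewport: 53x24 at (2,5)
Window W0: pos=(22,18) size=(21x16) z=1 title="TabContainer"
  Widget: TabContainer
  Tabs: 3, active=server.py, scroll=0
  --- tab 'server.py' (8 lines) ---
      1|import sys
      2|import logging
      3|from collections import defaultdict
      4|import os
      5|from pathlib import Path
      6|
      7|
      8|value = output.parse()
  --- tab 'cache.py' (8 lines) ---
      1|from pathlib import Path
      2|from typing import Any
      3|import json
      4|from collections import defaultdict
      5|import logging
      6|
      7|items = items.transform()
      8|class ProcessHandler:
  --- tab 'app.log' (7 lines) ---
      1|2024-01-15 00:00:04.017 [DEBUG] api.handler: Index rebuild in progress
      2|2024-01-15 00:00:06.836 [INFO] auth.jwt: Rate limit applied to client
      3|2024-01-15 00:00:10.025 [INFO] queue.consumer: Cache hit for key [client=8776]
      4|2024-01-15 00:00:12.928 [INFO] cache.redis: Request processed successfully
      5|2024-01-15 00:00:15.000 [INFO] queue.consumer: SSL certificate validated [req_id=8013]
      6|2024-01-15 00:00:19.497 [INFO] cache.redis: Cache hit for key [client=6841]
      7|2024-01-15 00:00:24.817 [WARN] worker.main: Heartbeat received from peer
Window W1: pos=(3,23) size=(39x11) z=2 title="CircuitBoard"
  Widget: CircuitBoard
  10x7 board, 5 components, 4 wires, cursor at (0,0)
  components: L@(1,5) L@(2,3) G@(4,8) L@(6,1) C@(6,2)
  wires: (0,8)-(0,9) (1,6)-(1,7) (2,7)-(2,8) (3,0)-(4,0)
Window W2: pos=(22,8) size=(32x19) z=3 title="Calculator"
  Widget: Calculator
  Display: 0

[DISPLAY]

                                                     
                                                     
                                                     
                    ┏━━━━━━━━━━━━━━━━━━━━━━━━━━━━━━┓ 
                    ┃ Calculator                   ┃ 
                    ┠──────────────────────────────┨ 
                    ┃                             0┃ 
                    ┃┌───┬───┬───┬───┐             ┃ 
                    ┃│ 7 │ 8 │ 9 │ ÷ │             ┃ 
                    ┃├───┼───┼───┼───┤             ┃ 
                    ┃│ 4 │ 5 │ 6 │ × │             ┃ 
                    ┃├───┼───┼───┼───┤             ┃ 
                    ┃│ 1 │ 2 │ 3 │ - │             ┃ 
                    ┃├───┼───┼───┼───┤             ┃ 
                    ┃│ 0 │ . │ = │ + │             ┃ 
                    ┃├───┼───┼───┼───┤             ┃ 
                    ┃│ C │ MC│ MR│ M+│             ┃ 
                    ┃└───┴───┴───┴───┘             ┃ 
 ┏━━━━━━━━━━━━━━━━━━┃                              ┃ 
 ┃ CircuitBoard     ┃                              ┃ 
 ┠──────────────────┃                              ┃ 
 ┃   0 1 2 3 4 5 6 7┗━━━━━━━━━━━━━━━━━━━━━━━━━━━━━━┛ 
 ┃0  [.]                              ·┃┃            
 ┃                                     ┃┃            


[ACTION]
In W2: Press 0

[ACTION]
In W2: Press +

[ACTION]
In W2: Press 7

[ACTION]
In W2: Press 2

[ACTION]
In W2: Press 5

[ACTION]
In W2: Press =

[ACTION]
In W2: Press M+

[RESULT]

                                                     
                                                     
                                                     
                    ┏━━━━━━━━━━━━━━━━━━━━━━━━━━━━━━┓ 
                    ┃ Calculator                   ┃ 
                    ┠──────────────────────────────┨ 
                    ┃                           725┃ 
                    ┃┌───┬───┬───┬───┐             ┃ 
                    ┃│ 7 │ 8 │ 9 │ ÷ │             ┃ 
                    ┃├───┼───┼───┼───┤             ┃ 
                    ┃│ 4 │ 5 │ 6 │ × │             ┃ 
                    ┃├───┼───┼───┼───┤             ┃ 
                    ┃│ 1 │ 2 │ 3 │ - │             ┃ 
                    ┃├───┼───┼───┼───┤             ┃ 
                    ┃│ 0 │ . │ = │ + │             ┃ 
                    ┃├───┼───┼───┼───┤             ┃ 
                    ┃│ C │ MC│ MR│ M+│             ┃ 
                    ┃└───┴───┴───┴───┘             ┃ 
 ┏━━━━━━━━━━━━━━━━━━┃                              ┃ 
 ┃ CircuitBoard     ┃                              ┃ 
 ┠──────────────────┃                              ┃ 
 ┃   0 1 2 3 4 5 6 7┗━━━━━━━━━━━━━━━━━━━━━━━━━━━━━━┛ 
 ┃0  [.]                              ·┃┃            
 ┃                                     ┃┃            


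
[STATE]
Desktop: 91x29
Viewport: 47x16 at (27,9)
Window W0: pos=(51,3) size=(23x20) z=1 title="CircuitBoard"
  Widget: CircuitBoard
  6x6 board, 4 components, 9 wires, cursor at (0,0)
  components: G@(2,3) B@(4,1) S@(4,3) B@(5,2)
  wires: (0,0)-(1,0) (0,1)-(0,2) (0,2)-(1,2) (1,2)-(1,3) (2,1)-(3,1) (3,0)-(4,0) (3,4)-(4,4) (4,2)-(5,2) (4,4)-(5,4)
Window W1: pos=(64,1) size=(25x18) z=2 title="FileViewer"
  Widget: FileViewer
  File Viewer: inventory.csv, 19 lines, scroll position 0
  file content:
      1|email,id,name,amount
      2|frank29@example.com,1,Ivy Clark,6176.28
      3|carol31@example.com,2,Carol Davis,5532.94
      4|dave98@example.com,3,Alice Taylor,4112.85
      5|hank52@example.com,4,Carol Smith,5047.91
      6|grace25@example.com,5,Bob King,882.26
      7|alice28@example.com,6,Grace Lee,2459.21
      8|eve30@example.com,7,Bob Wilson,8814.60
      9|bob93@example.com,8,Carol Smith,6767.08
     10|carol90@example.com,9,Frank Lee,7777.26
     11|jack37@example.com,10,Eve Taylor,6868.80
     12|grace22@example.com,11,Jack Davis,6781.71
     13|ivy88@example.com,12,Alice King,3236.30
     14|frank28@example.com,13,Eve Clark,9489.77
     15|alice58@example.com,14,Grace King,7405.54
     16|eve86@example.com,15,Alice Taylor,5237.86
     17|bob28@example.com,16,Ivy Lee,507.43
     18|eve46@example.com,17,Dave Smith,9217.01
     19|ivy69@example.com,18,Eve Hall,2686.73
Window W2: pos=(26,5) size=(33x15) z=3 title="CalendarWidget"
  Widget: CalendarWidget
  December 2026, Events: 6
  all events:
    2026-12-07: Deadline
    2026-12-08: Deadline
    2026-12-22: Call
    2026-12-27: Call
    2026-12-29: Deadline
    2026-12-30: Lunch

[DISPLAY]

Mo Tu We Th Fr Sa Su           ┃     ┃grace25@e
    1  2  3  4  5  6           ┃     ┃alice28@e
 7*  8*  9 10 11 12 13         ┃ ·   ┃eve30@exa
14 15 16 17 18 19 20           ┃ │   ┃bob93@exa
21 22* 23 24 25 26 27*         ┃ ·   ┃carol90@e
28 29* 30* 31                  ┃     ┃jack37@ex
                               ┃ B   ┃grace22@e
                               ┃     ┃ivy88@exa
                               ┃     ┃frank28@e
                               ┃ (0,0┗━━━━━━━━━
━━━━━━━━━━━━━━━━━━━━━━━━━━━━━━━┛              ┃
                        ┃                     ┃
                        ┃                     ┃
                        ┗━━━━━━━━━━━━━━━━━━━━━┛
                                               
                                               


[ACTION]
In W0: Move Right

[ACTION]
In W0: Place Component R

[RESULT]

Mo Tu We Th Fr Sa Su           ┃     ┃grace25@e
    1  2  3  4  5  6           ┃     ┃alice28@e
 7*  8*  9 10 11 12 13         ┃ ·   ┃eve30@exa
14 15 16 17 18 19 20           ┃ │   ┃bob93@exa
21 22* 23 24 25 26 27*         ┃ ·   ┃carol90@e
28 29* 30* 31                  ┃     ┃jack37@ex
                               ┃ B   ┃grace22@e
                               ┃     ┃ivy88@exa
                               ┃     ┃frank28@e
                               ┃ (0,1┗━━━━━━━━━
━━━━━━━━━━━━━━━━━━━━━━━━━━━━━━━┛              ┃
                        ┃                     ┃
                        ┃                     ┃
                        ┗━━━━━━━━━━━━━━━━━━━━━┛
                                               
                                               


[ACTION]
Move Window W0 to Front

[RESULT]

Mo Tu We Th Fr Sa Su    ┃1   ·       · ─ ·    ┃
    1  2  3  4  5  6    ┃                     ┃
 7*  8*  9 10 11 12 13  ┃2       ·       G    ┃
14 15 16 17 18 19 20    ┃        │            ┃
21 22* 23 24 25 26 27*  ┃3   ·   ·           ·┃
28 29* 30* 31           ┃    │               │┃
                        ┃4   ·   B   ·   S   ·┃
                        ┃            │       │┃
                        ┃5           B       ·┃
                        ┃Cursor: (0,1)        ┃
━━━━━━━━━━━━━━━━━━━━━━━━┃                     ┃
                        ┃                     ┃
                        ┃                     ┃
                        ┗━━━━━━━━━━━━━━━━━━━━━┛
                                               
                                               


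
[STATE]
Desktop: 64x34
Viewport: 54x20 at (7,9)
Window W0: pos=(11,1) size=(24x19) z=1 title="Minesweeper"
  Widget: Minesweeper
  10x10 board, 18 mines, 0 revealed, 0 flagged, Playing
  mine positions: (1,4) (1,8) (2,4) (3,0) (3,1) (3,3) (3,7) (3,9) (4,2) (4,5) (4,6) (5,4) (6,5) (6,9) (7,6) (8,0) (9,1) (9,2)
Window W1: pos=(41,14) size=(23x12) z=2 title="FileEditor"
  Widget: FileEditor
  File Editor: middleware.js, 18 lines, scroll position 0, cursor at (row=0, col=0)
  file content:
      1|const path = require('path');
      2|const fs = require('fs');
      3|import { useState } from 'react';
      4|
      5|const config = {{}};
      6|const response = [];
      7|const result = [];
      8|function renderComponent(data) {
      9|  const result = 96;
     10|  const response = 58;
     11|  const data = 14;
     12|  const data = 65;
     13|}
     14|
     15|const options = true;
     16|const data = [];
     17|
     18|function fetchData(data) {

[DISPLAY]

    ┃■■■■■■■■■■            ┃                          
    ┃■■■■■■■■■■            ┃                          
    ┃■■■■■■■■■■            ┃                          
    ┃■■■■■■■■■■            ┃                          
    ┃■■■■■■■■■■            ┃                          
    ┃                      ┃      ┏━━━━━━━━━━━━━━━━━━━
    ┃                      ┃      ┃ FileEditor        
    ┃                      ┃      ┠───────────────────
    ┃                      ┃      ┃█onst path = requir
    ┃                      ┃      ┃const fs = require(
    ┗━━━━━━━━━━━━━━━━━━━━━━┛      ┃import { useState }
                                  ┃                   
                                  ┃const config = {{}}
                                  ┃const response = []
                                  ┃const result = []; 
                                  ┃function renderComp
                                  ┗━━━━━━━━━━━━━━━━━━━
                                                      
                                                      
                                                      


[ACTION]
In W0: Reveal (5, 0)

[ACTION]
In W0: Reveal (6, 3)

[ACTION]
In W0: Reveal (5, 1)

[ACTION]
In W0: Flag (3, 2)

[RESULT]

    ┃ 112■■■■■■            ┃                          
    ┃   12■■■■■            ┃                          
    ┃11  12■111            ┃                          
    ┃■321 111              ┃                          
    ┃■■■1                  ┃                          
    ┃                      ┃      ┏━━━━━━━━━━━━━━━━━━━
    ┃                      ┃      ┃ FileEditor        
    ┃                      ┃      ┠───────────────────
    ┃                      ┃      ┃█onst path = requir
    ┃                      ┃      ┃const fs = require(
    ┗━━━━━━━━━━━━━━━━━━━━━━┛      ┃import { useState }
                                  ┃                   
                                  ┃const config = {{}}
                                  ┃const response = []
                                  ┃const result = []; 
                                  ┃function renderComp
                                  ┗━━━━━━━━━━━━━━━━━━━
                                                      
                                                      
                                                      
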